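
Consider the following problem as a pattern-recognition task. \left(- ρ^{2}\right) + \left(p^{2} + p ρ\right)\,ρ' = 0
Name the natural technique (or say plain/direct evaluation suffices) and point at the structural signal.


Verdict: the homogeneous substitution — scaling p and ρ together leaves the slope fixed — it depends only on ρ/p, so substitute the ratio. A Bernoulli-style rewrite — possibly after exchanging which variable is treated as dependent — would work as well; the homogeneous substitution is the more immediate reading here.


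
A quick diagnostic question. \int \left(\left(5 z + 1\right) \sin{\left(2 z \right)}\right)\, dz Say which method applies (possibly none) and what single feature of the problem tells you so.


Method: integration by parts — a polynomial factor 5 z + 1 multiplies \sin{\left(2 z \right)}; differentiating 5 z + 1 lowers its degree while \sin{\left(2 z \right)} integrates cleanly, so parts wins.


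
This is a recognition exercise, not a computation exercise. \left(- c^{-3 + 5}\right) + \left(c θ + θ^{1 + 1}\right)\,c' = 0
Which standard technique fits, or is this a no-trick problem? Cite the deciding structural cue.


Technique: the homogeneous substitution — scaling θ and c together leaves the slope fixed — it depends only on c/θ, so substitute the ratio. Rewriting — with the variables' roles exchanged where the shape demands it — would expose a Bernoulli structure too; the homogeneous substitution simply reads the degrees directly.


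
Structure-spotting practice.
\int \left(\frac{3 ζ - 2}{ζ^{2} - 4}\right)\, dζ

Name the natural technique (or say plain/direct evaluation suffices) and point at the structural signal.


Diagnosis: partial fractions — the bottom, ζ^{2} - 4, comes apart into simple factors, and a proper rational function over split factors decomposes.


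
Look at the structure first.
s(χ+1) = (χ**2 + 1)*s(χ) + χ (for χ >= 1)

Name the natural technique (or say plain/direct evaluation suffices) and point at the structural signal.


Best approach: a summation factor — it is first-order linear but the coefficient χ**2 + 1 depends on the index, so multiply through by a summation factor to telescope it.


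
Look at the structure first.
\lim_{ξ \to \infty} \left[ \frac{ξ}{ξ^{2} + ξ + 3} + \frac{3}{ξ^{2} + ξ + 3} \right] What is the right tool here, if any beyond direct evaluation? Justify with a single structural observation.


Technique: dominant-term comparison — as ξ grows, only the highest-degree terms matter — compare leading terms and read the limit off. Viewed as a single quotient this is an ∞/∞ form — an at-infinity application of l'Hôpital's rule would also resolve it; comparing leading growth reads the answer without differentiating.


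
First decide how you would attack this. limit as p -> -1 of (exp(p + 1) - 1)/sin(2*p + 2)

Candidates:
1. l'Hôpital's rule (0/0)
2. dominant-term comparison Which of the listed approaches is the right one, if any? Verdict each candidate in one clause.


Verdict: l'Hôpital's rule (0/0) — the 0/0 form at -1 is the signature situation for l'Hôpital's rule. Expanding numerator and denominator to first order gives the same value — the rule automates exactly that.
- l'Hôpital's rule (0/0): yes — fits the structure here.
- dominant-term comparison: this limit is not decided by comparing polynomial growth at infinity.


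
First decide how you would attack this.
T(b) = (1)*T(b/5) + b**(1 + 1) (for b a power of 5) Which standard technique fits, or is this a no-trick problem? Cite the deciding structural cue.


Best approach: the master substitution — the argument contracts 5-fold per step: reindex b exponentially and solve the linear recurrence in the new index.


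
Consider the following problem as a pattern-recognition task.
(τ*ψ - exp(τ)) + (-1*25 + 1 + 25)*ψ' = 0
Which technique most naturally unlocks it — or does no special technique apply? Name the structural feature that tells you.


Technique: a linear integrating factor — ψ enters only linearly with coefficient τ; multiply by exp of the integral of τ and the left side becomes one derivative.


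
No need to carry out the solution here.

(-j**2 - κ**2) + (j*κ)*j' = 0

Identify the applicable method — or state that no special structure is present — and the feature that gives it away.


Diagnosis: the homogeneous substitution — solved for the derivative, the right side is unchanged under scaling κ and j together — it depends only on the ratio j/κ, so substitute a single ratio variable. A Bernoulli substitution is a fair alternative on this equation directly; the homogeneous reading takes it as given.


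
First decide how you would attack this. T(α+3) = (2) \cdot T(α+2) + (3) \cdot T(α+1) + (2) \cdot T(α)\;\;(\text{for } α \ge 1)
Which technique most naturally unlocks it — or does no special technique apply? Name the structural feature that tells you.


Diagnosis: the characteristic-root method — every coefficient is a fixed number and the forcing is zero — substitute r^α and read off the root equation.


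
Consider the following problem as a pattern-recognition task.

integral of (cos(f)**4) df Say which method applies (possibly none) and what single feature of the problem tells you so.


Method: a trigonometric identity — the even trigonometric power cos(f)**4 reduces by a double-angle identity before any integration is attempted.


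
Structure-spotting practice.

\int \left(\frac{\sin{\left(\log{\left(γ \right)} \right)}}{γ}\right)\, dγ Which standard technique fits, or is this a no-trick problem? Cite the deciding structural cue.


Best approach: u-substitution — read it as f(\log{\left(γ \right)}) times a constant multiple of d(\log{\left(γ \right)}): one substitution, u = \log{\left(γ \right)}, finishes it.


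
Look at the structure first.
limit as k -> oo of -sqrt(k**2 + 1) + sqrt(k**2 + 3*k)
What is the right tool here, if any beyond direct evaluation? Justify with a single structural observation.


Technique: conjugate multiplication — infinity minus infinity with a radical in play — multiply by the conjugate so the divergences of sqrt(k**2 + 3*k) and sqrt(k**2 + 1) annihilate.


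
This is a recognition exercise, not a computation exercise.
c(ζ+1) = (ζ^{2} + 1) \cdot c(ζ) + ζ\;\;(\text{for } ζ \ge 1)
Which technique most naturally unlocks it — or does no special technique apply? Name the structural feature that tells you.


Technique: a summation factor — first-order linear but the coefficient ζ^{2} + 1 moves with the index — divide by the cumulative product and telescope.


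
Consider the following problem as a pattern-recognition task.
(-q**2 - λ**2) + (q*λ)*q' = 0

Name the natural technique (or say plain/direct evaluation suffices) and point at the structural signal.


Method: the homogeneous substitution — the slope's numerator and denominator share total degree; set v = q/λ and the equation drops to separable form. A Bernoulli rewrite works here as the equation stands — the homogeneous substitution is the more immediate reading.


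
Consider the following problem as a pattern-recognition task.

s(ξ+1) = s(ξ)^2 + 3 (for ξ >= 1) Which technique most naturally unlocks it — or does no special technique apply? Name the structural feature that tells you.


Best approach: no special technique — once the recursion is nonlinear, characteristic roots, master substitutions, and summation factors are all off the table.


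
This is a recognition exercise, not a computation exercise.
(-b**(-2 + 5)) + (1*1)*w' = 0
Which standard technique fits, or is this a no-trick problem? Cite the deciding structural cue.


Verdict: no special technique — solved for the derivative, w never appears on the right — this is a direct integration in b, not a differential-equations problem at heart.


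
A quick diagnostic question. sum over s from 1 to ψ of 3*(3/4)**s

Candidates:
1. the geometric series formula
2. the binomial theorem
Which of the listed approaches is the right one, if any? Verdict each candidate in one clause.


Technique: the geometric series formula — the ratio of consecutive terms is the constant 3/4, independent of the index — a geometric sum.
- the geometric series formula — yes — fits the structure here.
- the binomial theorem — there is no pair of bases whose matched powers would reassemble into a single binomial power.


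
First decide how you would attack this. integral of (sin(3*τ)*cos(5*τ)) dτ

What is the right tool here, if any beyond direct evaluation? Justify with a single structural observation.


Method: a trigonometric identity — sin(3*τ)*cos(5*τ) is a beat pattern — rewrite the product as a sum of single-frequency waves before integrating.


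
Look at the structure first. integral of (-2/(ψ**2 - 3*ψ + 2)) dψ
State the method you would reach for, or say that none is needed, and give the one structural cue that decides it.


Diagnosis: partial fractions — the bottom, ψ**2 - 3*ψ + 2, comes apart into simple factors, and a proper rational function over split factors decomposes.


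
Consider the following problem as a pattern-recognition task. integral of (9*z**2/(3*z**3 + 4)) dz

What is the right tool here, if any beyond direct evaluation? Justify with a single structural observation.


Diagnosis: u-substitution — viewed as a product, the integrand is a composition evaluated at 3*z**3 + 4 times (a constant multiple of) that inner expression's derivative, so u = 3*z**3 + 4 makes it elementary.


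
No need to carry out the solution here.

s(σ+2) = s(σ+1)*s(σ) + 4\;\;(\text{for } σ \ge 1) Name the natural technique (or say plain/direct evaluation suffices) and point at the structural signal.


Technique: no special technique — the recurrence is nonlinear in the sequence values; study it directly, no linear machinery applies.


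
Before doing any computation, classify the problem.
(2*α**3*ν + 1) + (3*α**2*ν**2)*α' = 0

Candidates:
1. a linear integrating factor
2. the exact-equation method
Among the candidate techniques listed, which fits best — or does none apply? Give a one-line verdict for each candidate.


Technique: the exact-equation method — the cross partial derivatives of 2*α**3*ν + 1 and 3*α**2*ν**2 agree, so the left side is the total differential of one potential in ν and α.
- a linear integrating factor — a nonlinear term in the unknown puts this outside the integrating-factor template.
- the exact-equation method — yes — fits the structure here.


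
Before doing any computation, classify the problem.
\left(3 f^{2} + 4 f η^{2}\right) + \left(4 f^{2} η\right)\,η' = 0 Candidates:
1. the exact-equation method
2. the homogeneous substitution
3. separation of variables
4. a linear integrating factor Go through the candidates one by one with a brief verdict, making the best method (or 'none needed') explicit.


Technique: the exact-equation method — d/dη of 3 f^{2} + 4 f η^{2} equals d/df of 4 f^{2} η: the form is a total differential of one potential — integrate it exactly.
- the exact-equation method: a fit — the right tool for this form.
- the homogeneous substitution: the ratio of the variables does not determine the slope.
- separation of variables — the two dependences are entangled, not a clean product of one-variable pieces.
- a linear integrating factor — the unknown enters nonlinearly (through a power, a denominator, or a transcendental function), which the linear integrating-factor recipe cannot absorb as-is — any repair would come from a preliminary substitution, not the factor.


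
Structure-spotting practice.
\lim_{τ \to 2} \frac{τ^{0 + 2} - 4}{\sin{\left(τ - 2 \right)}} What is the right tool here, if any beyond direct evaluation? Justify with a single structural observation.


Diagnosis: l'Hôpital's rule (0/0) — plug in 2: top and bottom both hit zero, so differentiate each and retry. Expanding numerator and denominator to first order gives the same value — the rule automates exactly that.


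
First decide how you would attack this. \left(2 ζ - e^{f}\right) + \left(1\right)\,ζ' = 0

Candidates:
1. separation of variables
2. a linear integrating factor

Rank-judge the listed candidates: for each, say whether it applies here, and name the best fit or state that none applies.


Diagnosis: a linear integrating factor — linear in the unknown with genuine forcing: multiply through by the exponential of the integrated coefficient and the left side closes into one derivative.
- separation of variables — the two dependences do not factor apart.
- a linear integrating factor — applies; the problem has the shape this method handles.


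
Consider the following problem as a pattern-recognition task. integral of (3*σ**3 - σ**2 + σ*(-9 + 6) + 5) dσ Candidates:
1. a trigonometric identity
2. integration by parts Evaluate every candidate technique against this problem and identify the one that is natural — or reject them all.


Method: no special technique — the integrand is a sum of constant multiples of powers of σ — integrate term by term.
- a trigonometric identity — with no trigonometric functions present, identity rewriting has no target.
- integration by parts — parts would only shuffle a directly integrable integrand.


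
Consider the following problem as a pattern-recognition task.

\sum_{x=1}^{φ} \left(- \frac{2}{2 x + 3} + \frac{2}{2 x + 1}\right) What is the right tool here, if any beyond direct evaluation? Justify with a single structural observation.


Diagnosis: telescoping — the generic term is a one-step difference of \frac{2}{2 x + 1}, so partial sums shortcut to endpoint evaluation.


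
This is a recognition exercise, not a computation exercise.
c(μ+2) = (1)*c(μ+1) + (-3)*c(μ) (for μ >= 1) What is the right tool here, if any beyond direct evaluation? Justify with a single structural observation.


Method: the characteristic-root method — because shifting μ leaves the equation's coefficients unchanged, exponential trials reduce it to algebra.


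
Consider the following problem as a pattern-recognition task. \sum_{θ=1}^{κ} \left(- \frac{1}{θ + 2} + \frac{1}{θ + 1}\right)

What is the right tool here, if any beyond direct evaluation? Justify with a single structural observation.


Diagnosis: telescoping — the summand is built as \frac{1}{θ + 1} minus its own successor — adjacent terms annihilate down the line.


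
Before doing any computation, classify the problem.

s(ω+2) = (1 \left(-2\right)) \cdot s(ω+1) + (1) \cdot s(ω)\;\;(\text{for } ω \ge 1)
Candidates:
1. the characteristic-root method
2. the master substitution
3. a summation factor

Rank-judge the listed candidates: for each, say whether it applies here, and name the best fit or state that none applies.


Method: the characteristic-root method — linear, homogeneous, constant coefficients: solutions of the form r^ω exist — find the roots of the characteristic polynomial.
- the characteristic-root method: yes, a natural case for it.
- the master substitution — with no divided-index recursive call, reindexing by powers of a base buys nothing.
- a summation factor: the recurrence reaches back more than one step, outside the first-order family a summation factor normalizes.


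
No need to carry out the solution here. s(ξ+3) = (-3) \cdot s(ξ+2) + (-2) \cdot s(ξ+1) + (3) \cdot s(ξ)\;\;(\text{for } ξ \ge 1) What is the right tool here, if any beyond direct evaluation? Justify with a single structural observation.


Technique: the characteristic-root method — because shifting ξ leaves the equation's coefficients unchanged, exponential trials reduce it to algebra.


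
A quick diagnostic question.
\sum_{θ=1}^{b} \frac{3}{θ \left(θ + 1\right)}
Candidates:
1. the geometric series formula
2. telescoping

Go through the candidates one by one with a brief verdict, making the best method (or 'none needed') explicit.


Method: telescoping — \frac{3}{θ \left(θ + 1\right)} is a collapsed telescope: expand it into simple fractions to see the cancellation.
- the geometric series formula — dividing successive terms gives an index-dependent quantity, not a constant.
- telescoping: a fit — the right tool for this form.


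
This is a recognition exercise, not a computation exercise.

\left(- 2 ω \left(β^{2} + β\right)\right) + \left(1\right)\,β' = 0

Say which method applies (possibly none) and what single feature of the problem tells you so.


Best approach: separation of variables — one side of the product carries the independent variable, the other the unknown — the textbook separation shape. A Bernoulli rewrite would carry it as the equation stands — separating the variables needs no rearrangement either.


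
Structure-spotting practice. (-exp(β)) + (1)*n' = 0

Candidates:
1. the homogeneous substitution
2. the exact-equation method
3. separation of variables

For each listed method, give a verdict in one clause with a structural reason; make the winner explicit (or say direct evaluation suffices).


Diagnosis: no special technique — the slope is a pure function of β; integrate both sides and be done.
- the homogeneous substitution: the slope changes under joint rescaling, failing the degree-zero test.
- the exact-equation method — the unknown never enters the equation — exactness holds emptily, with nothing for the method to add.
- separation of variables: with no unknown in the slope, separating variables is a formality — the equation integrates directly.


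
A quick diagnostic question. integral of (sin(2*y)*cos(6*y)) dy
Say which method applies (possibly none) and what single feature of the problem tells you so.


Method: a trigonometric identity — split sin(2*y)*cos(6*y) with the angle-addition identities: the resulting sum integrates term by term.


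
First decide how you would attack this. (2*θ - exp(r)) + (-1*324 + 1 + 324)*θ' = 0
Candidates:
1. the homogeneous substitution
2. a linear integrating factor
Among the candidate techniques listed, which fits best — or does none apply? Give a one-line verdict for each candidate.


Verdict: a linear integrating factor — θ enters only linearly with coefficient 2; multiply by exp of the integral of 2 and the left side becomes one derivative.
- the homogeneous substitution: rescaling both variables together changes the slope, so no ratio substitution collapses it.
- a linear integrating factor — a fit — the right tool for this form.


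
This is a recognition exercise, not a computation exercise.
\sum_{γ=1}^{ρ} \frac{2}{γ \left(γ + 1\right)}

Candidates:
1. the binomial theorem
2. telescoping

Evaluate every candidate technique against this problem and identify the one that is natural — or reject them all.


Verdict: telescoping — \frac{2}{γ \left(γ + 1\right)} is a collapsed telescope: expand it into simple fractions to see the cancellation.
- the binomial theorem — there is no sum-raised-to-a-power identity hiding in these terms.
- telescoping: yes — fits the structure here.


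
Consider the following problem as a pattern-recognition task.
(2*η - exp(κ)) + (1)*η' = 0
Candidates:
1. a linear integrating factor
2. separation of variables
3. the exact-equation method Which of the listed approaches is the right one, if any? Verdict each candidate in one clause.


Verdict: a linear integrating factor — η appears only to the first power with coefficient 2 — the classic integrating-factor setup.
- a linear integrating factor — yes — fits the structure here.
- separation of variables — no division isolates the independent variable from the unknown.
- the exact-equation method: the cross partial derivatives disagree, so no single potential exists.


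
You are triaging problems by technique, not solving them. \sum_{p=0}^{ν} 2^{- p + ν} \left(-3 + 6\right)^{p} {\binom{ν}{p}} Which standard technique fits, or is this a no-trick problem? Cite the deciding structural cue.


Verdict: the binomial theorem — {\binom{ν}{p}} weighting matched powers of (-3 + 6) and 2 is the expanded form of ((-3 + 6) + 2)^ν — fold it back up.


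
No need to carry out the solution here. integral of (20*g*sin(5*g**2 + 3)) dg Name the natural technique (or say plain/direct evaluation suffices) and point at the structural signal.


Best approach: u-substitution — set u = 5*g**2 + 3: a constant multiple of its derivative, namely 20*g, is present as a factor once the integrand is collected, so the du is sitting there waiting.


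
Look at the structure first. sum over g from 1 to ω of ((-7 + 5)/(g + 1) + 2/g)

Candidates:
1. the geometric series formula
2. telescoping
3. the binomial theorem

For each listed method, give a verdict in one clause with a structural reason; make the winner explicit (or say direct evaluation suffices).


Verdict: telescoping — difference-of-shifts structure (each term adds 2/g, then subtracts its one-index-advanced value, which the following term adds back) leaves only the first and last pieces standing.
- the geometric series formula: the term-to-term ratio drifts with the index — the one thing the geometric formula cannot absorb.
- telescoping: a fit — the right tool for this form.
- the binomial theorem — no binomial coefficients pair with matched powers.


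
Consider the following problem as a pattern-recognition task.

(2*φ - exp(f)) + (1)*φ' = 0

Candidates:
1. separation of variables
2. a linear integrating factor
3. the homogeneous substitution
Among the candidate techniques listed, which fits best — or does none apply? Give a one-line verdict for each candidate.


Verdict: a linear integrating factor — arrange it as φ' + 2·φ = (the forcing term) and the integrating factor does the rest.
- separation of variables: the two dependences are entangled, not a clean product of one-variable pieces.
- a linear integrating factor: applicable, and directly so.
- the homogeneous substitution — the slope does not depend on the ratio of the variables alone.


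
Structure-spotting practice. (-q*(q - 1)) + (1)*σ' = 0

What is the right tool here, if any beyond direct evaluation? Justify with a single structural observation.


Technique: no special technique — with σ absent the equation is not coupled at all: direct integration in q.


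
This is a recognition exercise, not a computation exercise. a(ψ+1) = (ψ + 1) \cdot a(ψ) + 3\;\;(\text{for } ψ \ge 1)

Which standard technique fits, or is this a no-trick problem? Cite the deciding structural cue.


Best approach: a summation factor — first-order linear but the coefficient ψ + 1 moves with the index — divide by the cumulative product and telescope.


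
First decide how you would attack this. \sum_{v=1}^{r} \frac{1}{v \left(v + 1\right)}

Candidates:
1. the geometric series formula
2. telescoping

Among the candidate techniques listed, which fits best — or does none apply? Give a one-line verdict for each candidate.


Diagnosis: telescoping — one partial-fraction pass turns \frac{1}{v \left(v + 1\right)} into a shifted difference, and shifted differences telescope.
- the geometric series formula: dividing successive terms gives an index-dependent quantity, not a constant.
- telescoping: yes, a natural case for it.


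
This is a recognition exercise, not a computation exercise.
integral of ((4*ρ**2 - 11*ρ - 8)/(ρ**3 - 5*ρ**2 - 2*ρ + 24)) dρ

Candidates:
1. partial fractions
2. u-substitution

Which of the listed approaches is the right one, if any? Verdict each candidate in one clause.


Diagnosis: partial fractions — the bottom factors while the top stays lower-degree — split into simple fractions and integrate piece by piece.
- partial fractions: applicable, and directly so.
- u-substitution — no subexpression of the integrand pairs with its own derivative as a factor — individual terms may offer their own substitutions, but any change of variable covering the whole integral would have to be constructed from outside the expression.


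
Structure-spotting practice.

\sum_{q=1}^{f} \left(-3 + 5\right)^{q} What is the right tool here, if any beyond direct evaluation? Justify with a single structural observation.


Diagnosis: the geometric series formula — consecutive terms stand in a fixed index-free ratio — the geometric sum formula closes it.


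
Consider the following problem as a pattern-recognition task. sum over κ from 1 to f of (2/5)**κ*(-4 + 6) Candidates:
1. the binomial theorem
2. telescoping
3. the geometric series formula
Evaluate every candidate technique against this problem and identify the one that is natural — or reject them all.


Verdict: the geometric series formula — term-over-term division gives 2/5 every time — index-free ratio, geometric sum formula applies.
- the binomial theorem — the terms lack the binomial-coefficient-weighted complementary-power pattern of an expansion.
- telescoping — as presented, consecutive terms share no shifted copy to cancel against — no rewrite is on display to change that.
- the geometric series formula — yes — fits the structure here.


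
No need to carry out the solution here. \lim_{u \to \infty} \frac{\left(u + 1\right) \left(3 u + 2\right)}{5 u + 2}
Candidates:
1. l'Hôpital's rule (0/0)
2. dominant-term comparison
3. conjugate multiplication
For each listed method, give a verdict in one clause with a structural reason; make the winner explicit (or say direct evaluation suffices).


Technique: dominant-term comparison — divide through by the highest power of u; every lower-order term dies and the dominant terms decide the limit.
- l'Hôpital's rule (0/0) — as a single quotient the expression runs to ∞/∞ at the limit point — an at-infinity form of the rule would apply, though the leading-growth comparison is the direct reading.
- dominant-term comparison — applicable, and directly so.
- conjugate multiplication — no difference of divergent radicals appears, so rationalizing has nothing to cancel.


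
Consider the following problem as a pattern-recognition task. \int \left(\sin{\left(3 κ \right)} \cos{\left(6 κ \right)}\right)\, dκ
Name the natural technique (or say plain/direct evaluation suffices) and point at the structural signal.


Best approach: a trigonometric identity — two different frequencies multiply in \sin{\left(3 κ \right)} \cos{\left(6 κ \right)}; the product-to-sum formula separates them.


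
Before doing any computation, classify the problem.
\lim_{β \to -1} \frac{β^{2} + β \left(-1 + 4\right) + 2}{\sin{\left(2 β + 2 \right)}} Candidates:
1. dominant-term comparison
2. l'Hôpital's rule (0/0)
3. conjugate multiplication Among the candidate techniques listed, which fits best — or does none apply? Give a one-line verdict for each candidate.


Method: l'Hôpital's rule (0/0) — the 0/0 form at -1 is the signature situation for l'Hôpital's rule. A first-order expansion at the point is an equally standard path; the rule packages it.
- dominant-term comparison: leading-power comparison does not apply to this form.
- l'Hôpital's rule (0/0): applies; the problem has the shape this method handles.
- conjugate multiplication — there are no radicals in tension whose conjugate would simplify matters.


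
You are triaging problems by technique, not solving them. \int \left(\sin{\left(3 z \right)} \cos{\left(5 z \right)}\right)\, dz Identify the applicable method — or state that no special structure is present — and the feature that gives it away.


Verdict: a trigonometric identity — two sinusoids at different rates multiply in \sin{\left(3 z \right)} \cos{\left(5 z \right)}; the product-to-sum identity uncouples them.


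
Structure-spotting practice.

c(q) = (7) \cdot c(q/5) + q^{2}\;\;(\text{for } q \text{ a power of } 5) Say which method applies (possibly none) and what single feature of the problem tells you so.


Best approach: the master substitution — the argument contracts 5-fold per step: reindex q exponentially and solve the linear recurrence in the new index.


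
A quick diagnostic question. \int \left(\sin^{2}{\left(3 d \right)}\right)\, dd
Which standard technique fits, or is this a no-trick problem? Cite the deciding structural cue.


Technique: a trigonometric identity — \sin^{2}{\left(3 d \right)} calls for power reduction: rewrite via double angles before any antiderivative is attempted.


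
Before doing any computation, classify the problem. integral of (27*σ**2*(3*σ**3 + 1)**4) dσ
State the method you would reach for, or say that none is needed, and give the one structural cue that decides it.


Best approach: u-substitution — everything non-trivial happens through the inner expression 3*σ**3 + 1, and its derivative accounts for the remaining factor up to a constant, so set u = 3*σ**3 + 1. One could also expand and integrate term by term; the substitution is strictly more direct.


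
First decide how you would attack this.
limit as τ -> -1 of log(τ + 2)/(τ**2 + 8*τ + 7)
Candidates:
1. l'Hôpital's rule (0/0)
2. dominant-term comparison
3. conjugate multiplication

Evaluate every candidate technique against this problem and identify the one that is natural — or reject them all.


Method: l'Hôpital's rule (0/0) — numerator and denominator both vanish at -1 — a genuine 0/0 form, which is exactly when l'Hôpital applies. The standard small-argument limits would also carry it; the rule is the systematic route.
- l'Hôpital's rule (0/0) — applies; the problem has the shape this method handles.
- dominant-term comparison: this limit is not decided by comparing polynomial growth at infinity.
- conjugate multiplication — multiplying by a conjugate would not remove any indeterminacy here.


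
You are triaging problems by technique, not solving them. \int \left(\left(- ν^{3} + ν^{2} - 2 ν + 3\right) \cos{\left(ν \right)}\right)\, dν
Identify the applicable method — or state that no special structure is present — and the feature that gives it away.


Method: integration by parts — a polynomial factor - ν^{3} + ν^{2} - 2 ν + 3 multiplies \cos{\left(ν \right)}; differentiating - ν^{3} + ν^{2} - 2 ν + 3 lowers its degree while \cos{\left(ν \right)} integrates cleanly, so parts wins.


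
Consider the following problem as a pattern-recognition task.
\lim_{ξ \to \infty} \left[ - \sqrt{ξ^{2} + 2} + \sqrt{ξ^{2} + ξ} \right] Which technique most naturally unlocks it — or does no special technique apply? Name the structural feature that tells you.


Verdict: conjugate multiplication — both pieces blow up but their difference is finite; the conjugate trick rationalizes \sqrt{ξ^{2} + ξ} - \sqrt{ξ^{2} + 2}.


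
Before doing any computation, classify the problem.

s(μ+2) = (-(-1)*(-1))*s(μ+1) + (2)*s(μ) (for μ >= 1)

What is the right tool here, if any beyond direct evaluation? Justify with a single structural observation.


Method: the characteristic-root method — the recurrence is linear and homogeneous with constant coefficients, so the ansatz r^μ turns it into a polynomial equation for r.


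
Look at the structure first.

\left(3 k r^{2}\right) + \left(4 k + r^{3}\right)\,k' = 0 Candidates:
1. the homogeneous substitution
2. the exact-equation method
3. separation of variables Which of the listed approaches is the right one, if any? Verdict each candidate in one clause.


Diagnosis: the exact-equation method — the cross partial derivatives of 3 k r^{2} and 4 k + r^{3} agree, so the left side is the total differential of one potential in r and k.
- the homogeneous substitution: the slope does not depend on the ratio of the variables alone.
- the exact-equation method — a fit — the right tool for this form.
- separation of variables — no division isolates the independent variable from the unknown.


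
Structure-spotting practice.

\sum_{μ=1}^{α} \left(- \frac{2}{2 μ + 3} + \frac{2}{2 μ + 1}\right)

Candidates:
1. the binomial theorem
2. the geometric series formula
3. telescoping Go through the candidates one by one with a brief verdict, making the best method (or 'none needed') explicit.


Verdict: telescoping — spot the paired structure — each term adds \frac{2}{2 μ + 1} and subtracts its successor value, which the next term restores: the definition of a telescoping chain.
- the binomial theorem — no binomial coefficients pair with matched powers.
- the geometric series formula — consecutive terms are not related by a fixed multiplier.
- telescoping — yes — fits the structure here.


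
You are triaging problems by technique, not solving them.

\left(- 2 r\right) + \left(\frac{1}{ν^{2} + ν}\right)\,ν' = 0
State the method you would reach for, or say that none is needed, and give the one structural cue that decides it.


Method: separation of variables — all dependence on the two variables factors apart, the defining separable shape. Rearranged, this also fits the Bernoulli template directly; separation reads the product structure as given.


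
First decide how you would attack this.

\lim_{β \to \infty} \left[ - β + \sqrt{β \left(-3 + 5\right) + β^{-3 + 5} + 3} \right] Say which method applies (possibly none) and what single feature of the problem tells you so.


Method: conjugate multiplication — two divergent pieces with a minus sign between them and a radical in the mix: rationalize \sqrt{β \left(-3 + 5\right) + β^{-3 + 5} + 3} - β before any limit law applies.


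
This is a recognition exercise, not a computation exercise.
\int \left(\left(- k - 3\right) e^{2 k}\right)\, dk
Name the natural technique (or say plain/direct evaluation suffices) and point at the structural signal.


Best approach: integration by parts — differentiate - k - 3, integrate e^{2 k}: each pass lowers the polynomial degree, so parts terminates.


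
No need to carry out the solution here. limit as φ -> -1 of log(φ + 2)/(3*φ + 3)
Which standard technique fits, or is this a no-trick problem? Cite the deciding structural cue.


Technique: l'Hôpital's rule (0/0) — the 0/0 form at -1 is the signature situation for l'Hôpital's rule. One could equally expand both pieces locally and compare leading terms; the rule does that in one stroke.


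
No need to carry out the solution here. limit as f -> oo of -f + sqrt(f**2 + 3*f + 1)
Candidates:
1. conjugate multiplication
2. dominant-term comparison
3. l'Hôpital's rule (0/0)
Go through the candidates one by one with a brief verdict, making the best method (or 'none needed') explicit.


Best approach: conjugate multiplication — sqrt(f**2 + 3*f + 1) and f both blow up, but their difference is tame once the conjugate rationalizes it.
- conjugate multiplication — a fit — the right tool for this form.
- dominant-term comparison: leading-power comparison does not apply to this form.
- l'Hôpital's rule (0/0): the expression is a difference driving to ∞ − ∞, not a 0/0 quotient — there is no ratio for the rule to differentiate.


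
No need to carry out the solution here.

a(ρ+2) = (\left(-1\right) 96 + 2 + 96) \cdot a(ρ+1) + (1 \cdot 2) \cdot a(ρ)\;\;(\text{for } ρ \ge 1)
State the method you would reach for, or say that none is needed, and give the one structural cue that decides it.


Method: the characteristic-root method — because shifting ρ leaves the equation's coefficients unchanged, exponential trials reduce it to algebra.


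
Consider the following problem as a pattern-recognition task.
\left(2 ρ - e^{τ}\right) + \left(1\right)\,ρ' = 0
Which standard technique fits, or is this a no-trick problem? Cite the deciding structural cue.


Verdict: a linear integrating factor — the equation is linear in ρ with coefficient 2; multiplying by the integrating factor exp(∫2) makes the left side a perfect derivative.


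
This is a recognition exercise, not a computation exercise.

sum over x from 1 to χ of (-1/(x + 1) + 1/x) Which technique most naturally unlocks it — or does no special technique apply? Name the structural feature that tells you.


Technique: telescoping — each term adds 1/x and subtracts the same expression advanced one index; that subtracted piece cancels against the next term's added copy — only the boundary terms survive.


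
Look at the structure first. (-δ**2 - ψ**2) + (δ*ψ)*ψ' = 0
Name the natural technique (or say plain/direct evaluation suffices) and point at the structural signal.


Method: the homogeneous substitution — solved for the derivative, the right side is unchanged under scaling δ and ψ together — it depends only on the ratio ψ/δ, so substitute a single ratio variable. A Bernoulli substitution is a fair alternative on this equation directly; the homogeneous reading takes it as given.


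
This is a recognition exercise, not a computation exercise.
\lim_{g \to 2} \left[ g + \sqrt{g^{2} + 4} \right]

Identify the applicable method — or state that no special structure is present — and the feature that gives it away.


Best approach: no special technique — the function is continuous at 2; evaluation is itself the limit, no machinery required.


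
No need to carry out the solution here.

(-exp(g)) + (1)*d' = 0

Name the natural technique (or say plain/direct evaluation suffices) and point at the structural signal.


Best approach: no special technique — the slope is a function of g alone, so integrate both sides directly.


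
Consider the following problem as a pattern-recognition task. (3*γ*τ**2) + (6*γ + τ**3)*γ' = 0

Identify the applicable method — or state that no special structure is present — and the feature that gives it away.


Diagnosis: the exact-equation method — equality of cross partials is the green light — assemble the potential function term by term.


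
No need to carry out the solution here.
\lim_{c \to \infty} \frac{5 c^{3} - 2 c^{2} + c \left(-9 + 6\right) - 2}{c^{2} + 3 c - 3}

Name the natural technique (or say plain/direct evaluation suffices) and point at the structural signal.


Verdict: dominant-term comparison — as c grows, only the highest-degree terms matter — compare leading terms and read the limit off. Differentiating the expression as a single quotient would eventually settle it as well; matching dominant growth settles it immediately.


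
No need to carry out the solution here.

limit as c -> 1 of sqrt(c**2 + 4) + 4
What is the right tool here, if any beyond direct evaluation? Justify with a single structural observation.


Diagnosis: no special technique — nothing blocks direct substitution at 1: plug in and finish.


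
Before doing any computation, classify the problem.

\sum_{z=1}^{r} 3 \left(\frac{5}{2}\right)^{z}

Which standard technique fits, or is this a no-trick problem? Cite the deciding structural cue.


Verdict: the geometric series formula — consecutive terms stand in a fixed index-free ratio — the geometric sum formula closes it.


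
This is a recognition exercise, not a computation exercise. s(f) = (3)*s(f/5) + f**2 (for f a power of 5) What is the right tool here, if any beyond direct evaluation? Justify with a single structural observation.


Diagnosis: the master substitution — the argument contracts 5-fold per step: reindex f exponentially and solve the linear recurrence in the new index.


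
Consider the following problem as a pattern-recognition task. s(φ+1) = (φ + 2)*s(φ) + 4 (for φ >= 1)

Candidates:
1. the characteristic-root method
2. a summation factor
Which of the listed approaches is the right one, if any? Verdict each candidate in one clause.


Best approach: a summation factor — an index-dependent multiplier φ + 2 rules out characteristic roots; a summation factor converts it to a pure difference.
- the characteristic-root method — the coefficients change with the index, which the root method cannot absorb.
- a summation factor — applies; the problem has the shape this method handles.
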